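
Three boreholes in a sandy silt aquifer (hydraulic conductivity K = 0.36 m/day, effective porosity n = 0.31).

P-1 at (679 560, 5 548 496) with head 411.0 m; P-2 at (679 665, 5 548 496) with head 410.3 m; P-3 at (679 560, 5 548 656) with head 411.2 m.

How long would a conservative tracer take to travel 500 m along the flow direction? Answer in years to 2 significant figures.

∂h/∂x = (410.3 − 411.0) / (679665 − 679560) = -0.006667
∂h/∂y = (411.2 − 411.0) / (5548656 − 5548496) = +0.001250
|∇h| = √(-0.006667² + 0.001250²) = 0.006783
Seepage velocity v = K·i/n = 0.36 × 0.006783 / 0.31 = 0.007877 m/day.
t = 500 / 0.007877 = 6.348e+04 days = 174 years.

170 years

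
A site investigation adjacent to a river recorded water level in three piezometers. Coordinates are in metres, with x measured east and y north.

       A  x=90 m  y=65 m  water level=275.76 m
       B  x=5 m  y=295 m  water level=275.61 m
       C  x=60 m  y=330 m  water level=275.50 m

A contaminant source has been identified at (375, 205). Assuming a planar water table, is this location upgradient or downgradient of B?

downgradient

Differences from A: to B (Δx, Δy, Δh) = (-85, 230, -0.15); to C = (-30, 265, -0.26).
Determinant of the coordinate differences = (-85)·265 − (-30)·230 = -15625.
∂h/∂x = [(-0.15)·265 − (-0.26)·230] / -15625 = -0.001283
∂h/∂y = [(-85)·(-0.26) − (-30)·(-0.15)] / -15625 = -0.001126
Head at (375, 205) = 275.76 + (-0.001283)·(285) + (-0.001126)·(140) = 275.24 m.
That is lower than the 275.61 m at B, so the point is downgradient.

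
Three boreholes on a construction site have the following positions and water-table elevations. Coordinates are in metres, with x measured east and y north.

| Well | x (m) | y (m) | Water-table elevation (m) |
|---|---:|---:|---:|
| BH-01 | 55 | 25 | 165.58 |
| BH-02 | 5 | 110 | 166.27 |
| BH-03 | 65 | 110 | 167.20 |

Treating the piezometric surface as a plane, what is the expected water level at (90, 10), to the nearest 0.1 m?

With h = a·x + b·y + c and BH-01 as origin, the differences give:
  (-50)·a + 85·b = +0.69
  10·a + 85·b = +1.62
Eliminate b (×85 and ×85, subtract): -5100·a = -79.050 → a = ∂h/∂x = +0.01550
Back-substitute: b = ∂h/∂y = +0.01724.
h(90, 10) = 165.58 + (+0.01550)·(35) + (+0.01724)·(-15) = 165.58 +0.542 -0.259 = 165.864 m.

165.9 m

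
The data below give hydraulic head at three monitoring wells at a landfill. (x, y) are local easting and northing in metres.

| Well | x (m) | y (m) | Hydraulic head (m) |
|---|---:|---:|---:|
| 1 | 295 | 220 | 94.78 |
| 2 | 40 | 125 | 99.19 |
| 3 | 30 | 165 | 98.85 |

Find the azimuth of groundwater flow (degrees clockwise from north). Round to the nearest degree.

048°

Three-point gradient (reference 1): Δ to 2 = (-255, -95, +4.41), Δ to 3 = (-265, -55, +4.07).
∂h/∂x = -0.01292, ∂h/∂y = -0.01173 (det = -11150).
Flow direction (−∇h) has components (+0.01292 E, +0.01173 N).
Azimuth = atan2(E, N) = atan2(+0.01292, +0.01173) = 47.8° ≈ 048°.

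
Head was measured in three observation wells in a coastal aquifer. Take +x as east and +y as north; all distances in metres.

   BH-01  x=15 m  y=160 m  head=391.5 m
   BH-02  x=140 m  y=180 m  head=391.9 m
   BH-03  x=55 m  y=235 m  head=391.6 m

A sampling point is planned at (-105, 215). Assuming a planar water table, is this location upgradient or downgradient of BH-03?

downgradient

With h = a·x + b·y + c and BH-01 as origin, the differences give:
  125·a + 20·b = +0.4
  40·a + 75·b = +0.1
Eliminate b (×75 and ×20, subtract): 8575·a = 28.00 → a = ∂h/∂x = +0.003265
Back-substitute: b = ∂h/∂y = -0.0004082.
Head at (-105, 215) = 391.5 + (+0.003265)·(-120) + (-0.0004082)·(55) = 391.09 m.
That is lower than the 391.6 m at BH-03, so the point is downgradient.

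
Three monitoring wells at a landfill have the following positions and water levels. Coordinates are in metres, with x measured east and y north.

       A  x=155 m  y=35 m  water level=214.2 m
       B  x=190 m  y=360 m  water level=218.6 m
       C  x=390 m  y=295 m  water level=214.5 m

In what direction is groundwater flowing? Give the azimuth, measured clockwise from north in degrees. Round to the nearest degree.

134°

Three-point gradient (reference A): Δ to B = (35, 325, +4.4), Δ to C = (235, 260, +0.3).
∂h/∂x = -0.01556, ∂h/∂y = +0.01521 (det = -67275).
Flow direction (−∇h) has components (+0.01556 E, -0.01521 N).
Azimuth = atan2(E, N) = atan2(+0.01556, -0.01521) = 134.4° ≈ 134°.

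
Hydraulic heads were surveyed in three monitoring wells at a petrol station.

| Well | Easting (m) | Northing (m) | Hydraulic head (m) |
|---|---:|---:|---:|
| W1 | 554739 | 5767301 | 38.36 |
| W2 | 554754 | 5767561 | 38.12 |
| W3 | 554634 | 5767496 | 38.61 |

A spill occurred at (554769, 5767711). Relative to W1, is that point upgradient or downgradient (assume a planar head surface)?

downgradient

Differences from W1: to W2 (Δx, Δy, Δh) = (15, 260, -0.24); to W3 = (-105, 195, +0.25).
Determinant of the coordinate differences = 15·195 − (-105)·260 = 30225.
∂h/∂x = [(-0.24)·195 − (+0.25)·260] / 30225 = -0.003699
∂h/∂y = [15·(+0.25) − (-105)·(-0.24)] / 30225 = -0.0007097
Head at (554769, 5767711) = 38.36 + (-0.003699)·(30) + (-0.0007097)·(410) = 37.96 m.
That is lower than the 38.36 m at W1, so the point is downgradient.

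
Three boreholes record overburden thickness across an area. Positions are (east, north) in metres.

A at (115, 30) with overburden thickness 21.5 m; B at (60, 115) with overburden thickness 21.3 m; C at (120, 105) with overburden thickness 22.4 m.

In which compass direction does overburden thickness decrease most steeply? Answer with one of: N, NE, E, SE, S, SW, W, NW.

Differences from A: to B (Δx, Δy, Δh) = (-55, 85, -0.2); to C = (5, 75, +0.9).
Solve a·Δx + b·Δy = Δd: det = (-55)·75 − 5·85 = -4550.
∂d/∂x = [(-0.2)·75 − (+0.9)·85] / -4550 = +0.02011
∂d/∂y = [(-55)·(+0.9) − 5·(-0.2)] / -4550 = +0.01066
Steepest decrease is along −∇f = (-0.02011 E, -0.01066 N) → southwest.

SW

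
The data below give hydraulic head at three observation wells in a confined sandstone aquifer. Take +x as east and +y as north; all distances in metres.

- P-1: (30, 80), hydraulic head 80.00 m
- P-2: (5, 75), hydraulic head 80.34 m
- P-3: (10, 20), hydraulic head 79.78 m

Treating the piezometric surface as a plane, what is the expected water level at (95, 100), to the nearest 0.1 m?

With h = a·x + b·y + c and P-1 as origin, the differences give:
  (-25)·a + (-5)·b = +0.34
  (-20)·a + (-60)·b = -0.22
Eliminate b (×(-60) and ×(-5), subtract): 1400·a = -21.500 → a = ∂h/∂x = -0.01536
Back-substitute: b = ∂h/∂y = +0.008786.
h(95, 100) = 80.00 + (-0.01536)·(65) + (+0.008786)·(20) = 80.00 -0.998 +0.176 = 79.177 m.

79.2 m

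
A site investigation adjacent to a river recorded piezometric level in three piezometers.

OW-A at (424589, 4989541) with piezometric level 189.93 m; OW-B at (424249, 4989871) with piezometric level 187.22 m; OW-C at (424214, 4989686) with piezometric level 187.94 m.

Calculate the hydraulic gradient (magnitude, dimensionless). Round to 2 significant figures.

Differences from OW-A: to OW-B (Δx, Δy, Δh) = (-340, 330, -2.71); to OW-C = (-375, 145, -1.99).
Determinant of the coordinate differences = (-340)·145 − (-375)·330 = 74450.
∂h/∂x = [(-2.71)·145 − (-1.99)·330] / 74450 = +0.003543
∂h/∂y = [(-340)·(-1.99) − (-375)·(-2.71)] / 74450 = -0.004562
|∇h| = √(0.003543² + -0.004562²) = 0.005776

0.0058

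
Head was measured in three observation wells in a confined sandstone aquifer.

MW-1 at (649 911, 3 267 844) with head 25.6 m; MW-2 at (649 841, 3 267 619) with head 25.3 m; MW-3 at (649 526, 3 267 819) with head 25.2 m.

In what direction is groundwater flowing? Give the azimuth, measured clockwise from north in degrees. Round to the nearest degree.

Taking MW-1 as reference: MW-2−MW-1 = (-70, -225, -0.3); MW-3−MW-1 = (-385, -25, -0.4).
Determinant of the coordinate differences = (-70)·(-25) − (-385)·(-225) = -84875.
∂h/∂x = [(-0.3)·(-25) − (-0.4)·(-225)] / -84875 = +0.0009720
∂h/∂y = [(-70)·(-0.4) − (-385)·(-0.3)] / -84875 = +0.001031
Flow direction (−∇h) has components (-0.0009720 E, -0.001031 N).
Azimuth = atan2(E, N) = atan2(-0.0009720, -0.001031) = 223.3° ≈ 223°.

223°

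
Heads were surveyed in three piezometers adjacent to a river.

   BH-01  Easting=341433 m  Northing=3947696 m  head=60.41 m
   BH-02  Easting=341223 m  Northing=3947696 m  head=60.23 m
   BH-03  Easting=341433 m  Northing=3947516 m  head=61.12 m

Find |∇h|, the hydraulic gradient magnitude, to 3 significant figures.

∂h/∂x = (60.23 − 60.41) / (341223 − 341433) = +0.0008571
∂h/∂y = (61.12 − 60.41) / (3947516 − 3947696) = -0.003944
|∇h| = √(0.0008571² + -0.003944²) = 0.004036

0.00404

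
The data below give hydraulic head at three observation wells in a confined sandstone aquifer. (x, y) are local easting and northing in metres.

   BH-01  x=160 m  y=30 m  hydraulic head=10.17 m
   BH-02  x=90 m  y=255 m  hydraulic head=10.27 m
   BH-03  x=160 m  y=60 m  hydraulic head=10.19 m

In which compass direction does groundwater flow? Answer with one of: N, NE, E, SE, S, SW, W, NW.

Three-point gradient (reference BH-01): Δ to BH-02 = (-70, 225, +0.10), Δ to BH-03 = (0, 30, +0.02).
∂h/∂x = +0.0007143, ∂h/∂y = +0.0006667 (det = -2100).
Flow = −∇h = (-0.0007143 east, -0.0006667 north), which points southwest.

SW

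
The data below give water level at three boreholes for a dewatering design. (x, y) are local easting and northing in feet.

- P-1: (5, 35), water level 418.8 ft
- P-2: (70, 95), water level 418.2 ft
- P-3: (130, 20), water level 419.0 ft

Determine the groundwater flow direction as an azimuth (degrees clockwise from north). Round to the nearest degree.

Taking P-1 as reference: P-2−P-1 = (65, 60, -0.6); P-3−P-1 = (125, -15, +0.2).
Solve a·Δx + b·Δy = Δh: det = 65·(-15) − 125·60 = -8475.
∂h/∂x = [(-0.6)·(-15) − (+0.2)·60] / -8475 = +0.0003540
∂h/∂y = [65·(+0.2) − 125·(-0.6)] / -8475 = -0.01038
Flow direction (−∇h) has components (-0.0003540 E, +0.01038 N).
Azimuth = atan2(E, N) = atan2(-0.0003540, +0.01038) = 358.0° ≈ 358°.

358°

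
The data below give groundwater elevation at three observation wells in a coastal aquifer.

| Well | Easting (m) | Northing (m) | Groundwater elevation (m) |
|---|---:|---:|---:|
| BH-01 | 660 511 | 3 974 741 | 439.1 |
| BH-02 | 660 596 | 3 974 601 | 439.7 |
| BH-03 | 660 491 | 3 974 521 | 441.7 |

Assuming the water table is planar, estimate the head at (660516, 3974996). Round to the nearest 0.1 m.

Differences from BH-01: to BH-02 (Δx, Δy, Δh) = (85, -140, +0.6); to BH-03 = (-20, -220, +2.6).
Determinant of the coordinate differences = 85·(-220) − (-20)·(-140) = -21500.
∂h/∂x = [(+0.6)·(-220) − (+2.6)·(-140)] / -21500 = -0.01079
∂h/∂y = [85·(+2.6) − (-20)·(+0.6)] / -21500 = -0.01084
h(660516, 3974996) = 439.1 + (-0.01079)·(5) + (-0.01084)·(255) = 439.1 -0.054 -2.763 = 436.283 m.

436.3 m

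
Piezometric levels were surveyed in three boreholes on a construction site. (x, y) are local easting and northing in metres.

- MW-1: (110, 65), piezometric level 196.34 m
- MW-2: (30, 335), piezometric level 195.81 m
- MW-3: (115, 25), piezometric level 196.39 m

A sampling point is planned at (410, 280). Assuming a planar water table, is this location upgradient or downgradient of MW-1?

upgradient

Differences from MW-1: to MW-2 (Δx, Δy, Δh) = (-80, 270, -0.53); to MW-3 = (5, -40, +0.05).
Determinant of the coordinate differences = (-80)·(-40) − 5·270 = 1850.
∂h/∂x = [(-0.53)·(-40) − (+0.05)·270] / 1850 = +0.004162
∂h/∂y = [(-80)·(+0.05) − 5·(-0.53)] / 1850 = -0.0007297
Head at (410, 280) = 196.34 + (+0.004162)·(300) + (-0.0007297)·(215) = 197.43 m.
That is higher than the 196.34 m at MW-1, so the point is upgradient.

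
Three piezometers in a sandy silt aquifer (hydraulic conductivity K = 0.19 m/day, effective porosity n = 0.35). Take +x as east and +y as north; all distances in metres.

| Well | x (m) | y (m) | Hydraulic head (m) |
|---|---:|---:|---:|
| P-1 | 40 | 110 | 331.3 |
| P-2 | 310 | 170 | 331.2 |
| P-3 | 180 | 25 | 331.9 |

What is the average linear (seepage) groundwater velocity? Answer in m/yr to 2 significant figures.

Differences from P-1: to P-2 (Δx, Δy, Δh) = (270, 60, -0.1); to P-3 = (140, -85, +0.6).
Solve a·Δx + b·Δy = Δh: det = 270·(-85) − 140·60 = -31350.
∂h/∂x = [(-0.1)·(-85) − (+0.6)·60] / -31350 = +0.0008772
∂h/∂y = [270·(+0.6) − 140·(-0.1)] / -31350 = -0.005614
|∇h| = √(0.0008772² + -0.005614²) = 0.005682
Seepage velocity v = K·i/n = 0.19 × 0.005682 / 0.35 = 0.003085 m/day = 1.127 m/yr.

1.1 m/yr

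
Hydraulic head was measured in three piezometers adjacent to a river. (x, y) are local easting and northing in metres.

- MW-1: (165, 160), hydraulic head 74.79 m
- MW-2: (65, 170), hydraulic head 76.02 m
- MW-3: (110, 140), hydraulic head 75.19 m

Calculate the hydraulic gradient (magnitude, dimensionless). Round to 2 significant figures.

With h = a·x + b·y + c and MW-1 as origin, the differences give:
  (-100)·a + 10·b = +1.23
  (-55)·a + (-20)·b = +0.40
Eliminate b (×(-20) and ×10, subtract): 2550·a = -28.600 → a = ∂h/∂x = -0.01122
Back-substitute: b = ∂h/∂y = +0.01084.
|∇h| = √(-0.01122² + 0.01084²) = 0.0156

0.016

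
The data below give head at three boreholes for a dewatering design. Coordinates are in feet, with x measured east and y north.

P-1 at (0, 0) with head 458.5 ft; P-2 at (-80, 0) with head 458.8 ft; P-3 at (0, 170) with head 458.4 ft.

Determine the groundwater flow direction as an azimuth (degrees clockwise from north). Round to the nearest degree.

∂h/∂x = (458.8 − 458.5) / (-80 − 0) = -0.003750
∂h/∂y = (458.4 − 458.5) / (170 − 0) = -0.0005882
Flow direction (−∇h) has components (+0.003750 E, +0.0005882 N).
Azimuth = atan2(E, N) = atan2(+0.003750, +0.0005882) = 81.1° ≈ 081°.

081°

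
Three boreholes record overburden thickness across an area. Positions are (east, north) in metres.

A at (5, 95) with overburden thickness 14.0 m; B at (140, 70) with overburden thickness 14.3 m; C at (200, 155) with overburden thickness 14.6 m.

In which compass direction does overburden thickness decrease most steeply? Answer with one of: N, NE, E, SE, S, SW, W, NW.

Taking A as reference: B−A = (135, -25, +0.3); C−A = (195, 60, +0.6).
Determinant of the coordinate differences = 135·60 − 195·(-25) = 12975.
∂d/∂x = [(+0.3)·60 − (+0.6)·(-25)] / 12975 = +0.002543
∂d/∂y = [135·(+0.6) − 195·(+0.3)] / 12975 = +0.001734
Steepest decrease is along −∇f = (-0.002543 E, -0.001734 N) → southwest.

SW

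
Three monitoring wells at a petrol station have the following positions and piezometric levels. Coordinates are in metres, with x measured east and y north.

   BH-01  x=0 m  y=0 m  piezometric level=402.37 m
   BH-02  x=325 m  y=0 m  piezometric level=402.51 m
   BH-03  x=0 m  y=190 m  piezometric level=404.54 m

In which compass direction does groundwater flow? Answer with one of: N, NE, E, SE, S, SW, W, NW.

∂h/∂x = (402.51 − 402.37) / (325 − 0) = +0.0004308
∂h/∂y = (404.54 − 402.37) / (190 − 0) = +0.01142
Flow = −∇h = (-0.0004308 east, -0.01142 north), which points south.

S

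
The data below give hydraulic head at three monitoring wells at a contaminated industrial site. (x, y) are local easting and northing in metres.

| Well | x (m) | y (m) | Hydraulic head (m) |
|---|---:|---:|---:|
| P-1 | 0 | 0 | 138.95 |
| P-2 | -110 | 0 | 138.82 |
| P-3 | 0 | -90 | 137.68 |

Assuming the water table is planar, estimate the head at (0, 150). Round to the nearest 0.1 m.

∂h/∂x = (138.82 − 138.95) / (-110 − 0) = +0.001182
∂h/∂y = (137.68 − 138.95) / (-90 − 0) = +0.01411
h(0, 150) = 138.95 + (+0.001182)·(0) + (+0.01411)·(150) = 138.95 +0.000 +2.117 = 141.067 m.

141.1 m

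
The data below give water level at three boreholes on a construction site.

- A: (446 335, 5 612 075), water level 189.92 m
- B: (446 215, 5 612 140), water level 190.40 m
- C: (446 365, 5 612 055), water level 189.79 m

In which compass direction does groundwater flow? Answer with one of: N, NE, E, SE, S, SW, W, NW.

SE

Taking A as reference: B−A = (-120, 65, +0.48); C−A = (30, -20, -0.13).
Solve a·Δx + b·Δy = Δh: det = (-120)·(-20) − 30·65 = 450.
∂h/∂x = [(+0.48)·(-20) − (-0.13)·65] / 450 = -0.002556
∂h/∂y = [(-120)·(-0.13) − 30·(+0.48)] / 450 = +0.002667
Flow = −∇h = (+0.002556 east, -0.002667 north), which points southeast.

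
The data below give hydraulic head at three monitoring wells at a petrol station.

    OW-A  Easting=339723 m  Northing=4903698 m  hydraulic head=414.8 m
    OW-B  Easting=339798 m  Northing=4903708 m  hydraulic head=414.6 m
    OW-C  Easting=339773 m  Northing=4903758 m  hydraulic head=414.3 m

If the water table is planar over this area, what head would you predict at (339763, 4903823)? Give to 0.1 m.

With h = a·x + b·y + c and OW-A as origin, the differences give:
  75·a + 10·b = -0.2
  50·a + 60·b = -0.5
Eliminate b (×60 and ×10, subtract): 4000·a = -7.00 → a = ∂h/∂x = -0.001750
Back-substitute: b = ∂h/∂y = -0.006875.
h(339763, 4903823) = 414.8 + (-0.001750)·(40) + (-0.006875)·(125) = 414.8 -0.070 -0.859 = 413.871 m.

413.9 m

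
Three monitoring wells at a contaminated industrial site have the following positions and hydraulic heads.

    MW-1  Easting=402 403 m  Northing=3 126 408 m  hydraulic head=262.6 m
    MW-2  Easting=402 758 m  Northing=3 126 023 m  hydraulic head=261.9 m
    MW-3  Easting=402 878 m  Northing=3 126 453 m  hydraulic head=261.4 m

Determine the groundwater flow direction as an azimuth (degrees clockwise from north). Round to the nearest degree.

079°

Three-point gradient (reference MW-1): Δ to MW-2 = (355, -385, -0.7), Δ to MW-3 = (475, 45, -1.2).
∂h/∂x = -0.002482, ∂h/∂y = -0.0004702 (det = 198850).
Flow direction (−∇h) has components (+0.002482 E, +0.0004702 N).
Azimuth = atan2(E, N) = atan2(+0.002482, +0.0004702) = 79.3° ≈ 079°.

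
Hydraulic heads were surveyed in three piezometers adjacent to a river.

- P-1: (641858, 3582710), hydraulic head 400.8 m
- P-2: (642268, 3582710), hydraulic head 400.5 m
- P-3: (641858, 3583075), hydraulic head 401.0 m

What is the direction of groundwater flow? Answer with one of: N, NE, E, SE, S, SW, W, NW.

SE

∂h/∂x = (400.5 − 400.8) / (642268 − 641858) = -0.0007317
∂h/∂y = (401.0 − 400.8) / (3583075 − 3582710) = +0.0005479
Flow = −∇h = (+0.0007317 east, -0.0005479 north), which points southeast.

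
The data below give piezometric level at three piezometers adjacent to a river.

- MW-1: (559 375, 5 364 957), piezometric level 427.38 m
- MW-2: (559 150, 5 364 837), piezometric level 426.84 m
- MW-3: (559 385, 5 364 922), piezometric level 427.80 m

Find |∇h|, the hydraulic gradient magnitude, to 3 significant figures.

With h = a·x + b·y + c and MW-1 as origin, the differences give:
  (-225)·a + (-120)·b = -0.54
  10·a + (-35)·b = +0.42
Eliminate b (×(-35) and ×(-120), subtract): 9075·a = 69.300 → a = ∂h/∂x = +0.007636
Back-substitute: b = ∂h/∂y = -0.009818.
|∇h| = √(0.007636² + -0.009818²) = 0.01244

0.0124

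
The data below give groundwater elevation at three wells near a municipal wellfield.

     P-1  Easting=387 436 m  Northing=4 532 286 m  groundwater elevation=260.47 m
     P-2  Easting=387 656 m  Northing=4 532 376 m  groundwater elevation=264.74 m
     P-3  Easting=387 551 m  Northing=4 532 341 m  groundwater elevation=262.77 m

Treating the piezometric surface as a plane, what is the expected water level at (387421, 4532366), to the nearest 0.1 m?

Taking P-1 as reference: P-2−P-1 = (220, 90, +4.27); P-3−P-1 = (115, 55, +2.30).
Solve a·Δx + b·Δy = Δh: det = 220·55 − 115·90 = 1750.
∂h/∂x = [(+4.27)·55 − (+2.30)·90] / 1750 = +0.01591
∂h/∂y = [220·(+2.30) − 115·(+4.27)] / 1750 = +0.008543
h(387421, 4532366) = 260.47 + (+0.01591)·(-15) + (+0.008543)·(80) = 260.47 -0.239 +0.683 = 260.915 m.

260.9 m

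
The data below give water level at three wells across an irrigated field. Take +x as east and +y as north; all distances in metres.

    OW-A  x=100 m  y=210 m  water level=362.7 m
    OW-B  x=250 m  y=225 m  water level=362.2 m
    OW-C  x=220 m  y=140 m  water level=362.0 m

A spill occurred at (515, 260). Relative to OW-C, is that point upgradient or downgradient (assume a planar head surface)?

downgradient

Three-point gradient (reference OW-A): Δ to OW-B = (150, 15, -0.5), Δ to OW-C = (120, -70, -0.7).
∂h/∂x = -0.003699, ∂h/∂y = +0.003659 (det = -12300).
Head at (515, 260) = 362.7 + (-0.003699)·(415) + (+0.003659)·(50) = 361.35 m.
That is lower than the 362.0 m at OW-C, so the point is downgradient.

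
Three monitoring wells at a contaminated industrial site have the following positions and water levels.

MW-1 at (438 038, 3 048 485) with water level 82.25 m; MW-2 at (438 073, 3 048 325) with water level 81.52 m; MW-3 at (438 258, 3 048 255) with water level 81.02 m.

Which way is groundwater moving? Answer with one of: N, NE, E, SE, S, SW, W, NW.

S

Differences from MW-1: to MW-2 (Δx, Δy, Δh) = (35, -160, -0.73); to MW-3 = (220, -230, -1.23).
Determinant of the coordinate differences = 35·(-230) − 220·(-160) = 27150.
∂h/∂x = [(-0.73)·(-230) − (-1.23)·(-160)] / 27150 = -0.001064
∂h/∂y = [35·(-1.23) − 220·(-0.73)] / 27150 = +0.004330
Flow = −∇h = (+0.001064 east, -0.004330 north), which points south.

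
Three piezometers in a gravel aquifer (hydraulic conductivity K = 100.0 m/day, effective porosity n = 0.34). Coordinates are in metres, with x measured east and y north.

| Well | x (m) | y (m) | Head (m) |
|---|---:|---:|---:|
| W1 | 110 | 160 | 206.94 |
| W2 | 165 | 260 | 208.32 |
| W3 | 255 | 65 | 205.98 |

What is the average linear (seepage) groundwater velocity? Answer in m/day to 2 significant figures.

3.8 m/day

With h = a·x + b·y + c and W1 as origin, the differences give:
  55·a + 100·b = +1.38
  145·a + (-95)·b = -0.96
Eliminate b (×(-95) and ×100, subtract): -19725·a = -35.100 → a = ∂h/∂x = +0.001779
Back-substitute: b = ∂h/∂y = +0.01282.
|∇h| = √(0.001779² + 0.01282²) = 0.01294
Seepage velocity v = K·i/n = 100.0 × 0.01294 / 0.34 = 3.806 m/day.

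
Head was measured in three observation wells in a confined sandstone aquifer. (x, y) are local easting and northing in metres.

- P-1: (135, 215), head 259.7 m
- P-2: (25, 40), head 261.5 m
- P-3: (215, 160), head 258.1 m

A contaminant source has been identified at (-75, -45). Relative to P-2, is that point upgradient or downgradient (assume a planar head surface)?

upgradient

With h = a·x + b·y + c and P-1 as origin, the differences give:
  (-110)·a + (-175)·b = +1.8
  80·a + (-55)·b = -1.6
Eliminate b (×(-55) and ×(-175), subtract): 20050·a = -379.00 → a = ∂h/∂x = -0.01890
Back-substitute: b = ∂h/∂y = +0.001596.
Head at (-75, -45) = 259.7 + (-0.01890)·(-210) + (+0.001596)·(-260) = 263.25 m.
That is higher than the 261.5 m at P-2, so the point is upgradient.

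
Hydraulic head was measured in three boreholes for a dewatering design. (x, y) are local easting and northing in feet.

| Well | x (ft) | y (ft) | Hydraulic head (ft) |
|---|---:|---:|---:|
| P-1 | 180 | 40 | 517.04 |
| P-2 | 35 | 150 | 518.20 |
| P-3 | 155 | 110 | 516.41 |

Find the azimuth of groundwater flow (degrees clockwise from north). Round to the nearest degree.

Differences from P-1: to P-2 (Δx, Δy, Δh) = (-145, 110, +1.16); to P-3 = (-25, 70, -0.63).
Solve a·Δx + b·Δy = Δh: det = (-145)·70 − (-25)·110 = -7400.
∂h/∂x = [(+1.16)·70 − (-0.63)·110] / -7400 = -0.02034
∂h/∂y = [(-145)·(-0.63) − (-25)·(+1.16)] / -7400 = -0.01626
Flow direction (−∇h) has components (+0.02034 E, +0.01626 N).
Azimuth = atan2(E, N) = atan2(+0.02034, +0.01626) = 51.4° ≈ 051°.

051°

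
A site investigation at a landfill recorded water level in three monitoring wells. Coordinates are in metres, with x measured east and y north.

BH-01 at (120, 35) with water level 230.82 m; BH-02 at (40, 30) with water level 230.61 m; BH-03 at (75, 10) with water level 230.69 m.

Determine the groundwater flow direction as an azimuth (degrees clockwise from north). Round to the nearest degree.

With h = a·x + b·y + c and BH-01 as origin, the differences give:
  (-80)·a + (-5)·b = -0.21
  (-45)·a + (-25)·b = -0.13
Eliminate b (×(-25) and ×(-5), subtract): 1775·a = 4.600 → a = ∂h/∂x = +0.002592
Back-substitute: b = ∂h/∂y = +0.0005352.
Flow direction (−∇h) has components (-0.002592 E, -0.0005352 N).
Azimuth = atan2(E, N) = atan2(-0.002592, -0.0005352) = 258.3° ≈ 258°.

258°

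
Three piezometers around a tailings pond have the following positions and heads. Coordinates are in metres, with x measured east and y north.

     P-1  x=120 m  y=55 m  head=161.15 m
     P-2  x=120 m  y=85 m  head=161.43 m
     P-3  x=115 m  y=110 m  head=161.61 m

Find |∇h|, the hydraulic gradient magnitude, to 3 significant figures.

0.0142

With h = a·x + b·y + c and P-1 as origin, the differences give:
  0·a + 30·b = +0.28
  (-5)·a + 55·b = +0.46
Eliminate b (×55 and ×30, subtract): 150·a = 1.600 → a = ∂h/∂x = +0.01067
Back-substitute: b = ∂h/∂y = +0.009333.
|∇h| = √(0.01067² + 0.009333²) = 0.01418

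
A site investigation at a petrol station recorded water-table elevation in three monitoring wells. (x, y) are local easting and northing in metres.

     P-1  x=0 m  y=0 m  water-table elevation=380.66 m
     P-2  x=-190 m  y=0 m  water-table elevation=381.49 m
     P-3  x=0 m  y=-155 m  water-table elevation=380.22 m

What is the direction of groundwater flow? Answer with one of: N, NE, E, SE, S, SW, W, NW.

SE

∂h/∂x = (381.49 − 380.66) / (-190 − 0) = -0.004368
∂h/∂y = (380.22 − 380.66) / (-155 − 0) = +0.002839
Flow = −∇h = (+0.004368 east, -0.002839 north), which points southeast.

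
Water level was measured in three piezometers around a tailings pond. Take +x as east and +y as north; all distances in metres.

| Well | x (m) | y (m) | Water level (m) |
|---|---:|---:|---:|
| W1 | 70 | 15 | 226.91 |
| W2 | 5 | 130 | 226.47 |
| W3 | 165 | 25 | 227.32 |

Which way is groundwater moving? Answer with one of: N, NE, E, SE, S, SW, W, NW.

W

Taking W1 as reference: W2−W1 = (-65, 115, -0.44); W3−W1 = (95, 10, +0.41).
Solve a·Δx + b·Δy = Δh: det = (-65)·10 − 95·115 = -11575.
∂h/∂x = [(-0.44)·10 − (+0.41)·115] / -11575 = +0.004454
∂h/∂y = [(-65)·(+0.41) − 95·(-0.44)] / -11575 = -0.001309
Flow = −∇h = (-0.004454 east, +0.001309 north), which points west.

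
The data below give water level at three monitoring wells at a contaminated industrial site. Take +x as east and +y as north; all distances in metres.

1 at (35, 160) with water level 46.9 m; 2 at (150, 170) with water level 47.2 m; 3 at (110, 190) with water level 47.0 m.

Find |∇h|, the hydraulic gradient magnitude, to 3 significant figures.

0.00504

Taking 1 as reference: 2−1 = (115, 10, +0.3); 3−1 = (75, 30, +0.1).
Determinant of the coordinate differences = 115·30 − 75·10 = 2700.
∂h/∂x = [(+0.3)·30 − (+0.1)·10] / 2700 = +0.002963
∂h/∂y = [115·(+0.1) − 75·(+0.3)] / 2700 = -0.004074
|∇h| = √(0.002963² + -0.004074²) = 0.005038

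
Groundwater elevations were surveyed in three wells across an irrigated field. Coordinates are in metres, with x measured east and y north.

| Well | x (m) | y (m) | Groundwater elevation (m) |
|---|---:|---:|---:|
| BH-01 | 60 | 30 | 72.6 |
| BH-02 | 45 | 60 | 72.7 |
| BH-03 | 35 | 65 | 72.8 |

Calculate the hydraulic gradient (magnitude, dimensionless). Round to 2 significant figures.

0.011

With h = a·x + b·y + c and BH-01 as origin, the differences give:
  (-15)·a + 30·b = +0.1
  (-25)·a + 35·b = +0.2
Eliminate b (×35 and ×30, subtract): 225·a = -2.50 → a = ∂h/∂x = -0.01111
Back-substitute: b = ∂h/∂y = -0.002222.
|∇h| = √(-0.01111² + -0.002222²) = 0.01133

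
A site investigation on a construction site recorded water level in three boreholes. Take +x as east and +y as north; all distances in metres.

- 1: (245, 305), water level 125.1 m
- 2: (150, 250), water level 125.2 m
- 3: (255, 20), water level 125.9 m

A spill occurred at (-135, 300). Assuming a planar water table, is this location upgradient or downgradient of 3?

Taking 1 as reference: 2−1 = (-95, -55, +0.1); 3−1 = (10, -285, +0.8).
Determinant of the coordinate differences = (-95)·(-285) − 10·(-55) = 27625.
∂h/∂x = [(+0.1)·(-285) − (+0.8)·(-55)] / 27625 = +0.0005611
∂h/∂y = [(-95)·(+0.8) − 10·(+0.1)] / 27625 = -0.002787
Head at (-135, 300) = 125.1 + (+0.0005611)·(-380) + (-0.002787)·(-5) = 124.90 m.
That is lower than the 125.9 m at 3, so the point is downgradient.

downgradient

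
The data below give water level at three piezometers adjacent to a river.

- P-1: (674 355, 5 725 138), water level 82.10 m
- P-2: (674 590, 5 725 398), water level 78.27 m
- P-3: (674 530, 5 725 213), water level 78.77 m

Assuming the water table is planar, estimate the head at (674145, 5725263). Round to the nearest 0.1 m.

Taking P-1 as reference: P-2−P-1 = (235, 260, -3.83); P-3−P-1 = (175, 75, -3.33).
Solve a·Δx + b·Δy = Δh: det = 235·75 − 175·260 = -27875.
∂h/∂x = [(-3.83)·75 − (-3.33)·260] / -27875 = -0.02076
∂h/∂y = [235·(-3.33) − 175·(-3.83)] / -27875 = +0.004029
h(674145, 5725263) = 82.10 + (-0.02076)·(-210) + (+0.004029)·(125) = 82.10 +4.359 +0.504 = 86.962 m.

87.0 m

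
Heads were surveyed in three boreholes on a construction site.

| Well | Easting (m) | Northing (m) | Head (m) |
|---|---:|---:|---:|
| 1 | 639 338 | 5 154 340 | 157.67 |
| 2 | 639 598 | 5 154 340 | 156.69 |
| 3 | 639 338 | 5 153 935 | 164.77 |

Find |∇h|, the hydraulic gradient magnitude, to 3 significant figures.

0.0179

∂h/∂x = (156.69 − 157.67) / (639598 − 639338) = -0.003769
∂h/∂y = (164.77 − 157.67) / (5153935 − 5154340) = -0.01753
|∇h| = √(-0.003769² + -0.01753²) = 0.01793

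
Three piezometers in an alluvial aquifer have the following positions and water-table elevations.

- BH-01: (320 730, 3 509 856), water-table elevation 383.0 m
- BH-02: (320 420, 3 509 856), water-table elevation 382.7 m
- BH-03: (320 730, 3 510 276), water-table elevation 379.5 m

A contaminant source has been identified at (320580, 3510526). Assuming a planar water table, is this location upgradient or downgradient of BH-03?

downgradient

∂h/∂x = (382.7 − 383.0) / (320420 − 320730) = +0.0009677
∂h/∂y = (379.5 − 383.0) / (3510276 − 3509856) = -0.008333
Head at (320580, 3510526) = 383.0 + (+0.0009677)·(-150) + (-0.008333)·(670) = 377.27 m.
That is lower than the 379.5 m at BH-03, so the point is downgradient.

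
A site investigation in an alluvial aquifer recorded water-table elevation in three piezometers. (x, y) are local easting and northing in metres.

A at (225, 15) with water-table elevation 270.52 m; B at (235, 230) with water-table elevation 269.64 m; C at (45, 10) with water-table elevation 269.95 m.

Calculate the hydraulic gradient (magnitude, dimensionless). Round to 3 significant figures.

0.00537

Differences from A: to B (Δx, Δy, Δh) = (10, 215, -0.88); to C = (-180, -5, -0.57).
Determinant of the coordinate differences = 10·(-5) − (-180)·215 = 38650.
∂h/∂x = [(-0.88)·(-5) − (-0.57)·215] / 38650 = +0.003285
∂h/∂y = [10·(-0.57) − (-180)·(-0.88)] / 38650 = -0.004246
|∇h| = √(0.003285² + -0.004246²) = 0.005368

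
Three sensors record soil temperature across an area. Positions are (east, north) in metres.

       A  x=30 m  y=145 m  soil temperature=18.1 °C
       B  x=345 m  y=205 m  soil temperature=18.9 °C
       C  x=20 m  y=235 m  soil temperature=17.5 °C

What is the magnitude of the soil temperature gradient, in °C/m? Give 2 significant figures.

Taking A as reference: B−A = (315, 60, +0.8); C−A = (-10, 90, -0.6).
Determinant of the coordinate differences = 315·90 − (-10)·60 = 28950.
∂T/∂x = [(+0.8)·90 − (-0.6)·60] / 28950 = +0.003731
∂T/∂y = [315·(-0.6) − (-10)·(+0.8)] / 28950 = -0.006252
|∇f| = √(0.003731² + -0.006252²) = 0.007281 °C/m

0.0073 °C/m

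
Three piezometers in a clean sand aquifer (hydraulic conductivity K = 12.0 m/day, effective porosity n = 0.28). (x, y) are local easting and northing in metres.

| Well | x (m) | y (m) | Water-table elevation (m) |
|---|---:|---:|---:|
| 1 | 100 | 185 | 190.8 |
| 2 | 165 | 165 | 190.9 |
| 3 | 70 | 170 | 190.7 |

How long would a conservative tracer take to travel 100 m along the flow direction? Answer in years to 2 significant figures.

Differences from 1: to 2 (Δx, Δy, Δh) = (65, -20, +0.1); to 3 = (-30, -15, -0.1).
Determinant of the coordinate differences = 65·(-15) − (-30)·(-20) = -1575.
∂h/∂x = [(+0.1)·(-15) − (-0.1)·(-20)] / -1575 = +0.002222
∂h/∂y = [65·(-0.1) − (-30)·(+0.1)] / -1575 = +0.002222
|∇h| = √(0.002222² + 0.002222²) = 0.003142
Seepage velocity v = K·i/n = 12.0 × 0.003142 / 0.28 = 0.1347 m/day.
t = 100 / 0.1347 = 742.4 days = 2.03 years.

2.0 years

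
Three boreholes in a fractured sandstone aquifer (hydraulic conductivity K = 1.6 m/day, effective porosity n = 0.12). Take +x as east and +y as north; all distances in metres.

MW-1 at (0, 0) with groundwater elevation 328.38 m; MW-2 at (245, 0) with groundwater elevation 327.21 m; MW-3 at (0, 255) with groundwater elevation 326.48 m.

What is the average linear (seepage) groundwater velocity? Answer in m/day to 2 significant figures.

0.12 m/day

∂h/∂x = (327.21 − 328.38) / (245 − 0) = -0.004776
∂h/∂y = (326.48 − 328.38) / (255 − 0) = -0.007451
|∇h| = √(-0.004776² + -0.007451²) = 0.00885
Seepage velocity v = K·i/n = 1.6 × 0.00885 / 0.12 = 0.118 m/day.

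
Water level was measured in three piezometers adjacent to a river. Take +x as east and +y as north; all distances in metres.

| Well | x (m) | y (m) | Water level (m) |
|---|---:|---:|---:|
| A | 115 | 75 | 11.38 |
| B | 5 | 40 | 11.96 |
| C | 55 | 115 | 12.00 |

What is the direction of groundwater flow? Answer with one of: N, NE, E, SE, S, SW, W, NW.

Differences from A: to B (Δx, Δy, Δh) = (-110, -35, +0.58); to C = (-60, 40, +0.62).
Determinant of the coordinate differences = (-110)·40 − (-60)·(-35) = -6500.
∂h/∂x = [(+0.58)·40 − (+0.62)·(-35)] / -6500 = -0.006908
∂h/∂y = [(-110)·(+0.62) − (-60)·(+0.58)] / -6500 = +0.005138
Flow = −∇h = (+0.006908 east, -0.005138 north), which points southeast.

SE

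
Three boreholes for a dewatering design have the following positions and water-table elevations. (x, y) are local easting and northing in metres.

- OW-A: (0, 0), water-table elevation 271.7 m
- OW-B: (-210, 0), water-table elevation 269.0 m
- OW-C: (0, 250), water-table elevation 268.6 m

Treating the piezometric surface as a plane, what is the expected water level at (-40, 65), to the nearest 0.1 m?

270.4 m

∂h/∂x = (269.0 − 271.7) / (-210 − 0) = +0.01286
∂h/∂y = (268.6 − 271.7) / (250 − 0) = -0.01240
h(-40, 65) = 271.7 + (+0.01286)·(-40) + (-0.01240)·(65) = 271.7 -0.514 -0.806 = 270.380 m.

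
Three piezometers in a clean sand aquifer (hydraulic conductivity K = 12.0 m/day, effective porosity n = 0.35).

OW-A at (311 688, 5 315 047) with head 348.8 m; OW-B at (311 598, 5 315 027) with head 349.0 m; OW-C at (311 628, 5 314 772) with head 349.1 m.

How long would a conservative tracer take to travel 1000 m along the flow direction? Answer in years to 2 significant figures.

37 years

Differences from OW-A: to OW-B (Δx, Δy, Δh) = (-90, -20, +0.2); to OW-C = (-60, -275, +0.3).
Solve a·Δx + b·Δy = Δh: det = (-90)·(-275) − (-60)·(-20) = 23550.
∂h/∂x = [(+0.2)·(-275) − (+0.3)·(-20)] / 23550 = -0.002081
∂h/∂y = [(-90)·(+0.3) − (-60)·(+0.2)] / 23550 = -0.0006369
|∇h| = √(-0.002081² + -0.0006369²) = 0.002176
Seepage velocity v = K·i/n = 12.0 × 0.002176 / 0.35 = 0.07461 m/day.
t = 1000 / 0.07461 = 1.34e+04 days = 36.7 years.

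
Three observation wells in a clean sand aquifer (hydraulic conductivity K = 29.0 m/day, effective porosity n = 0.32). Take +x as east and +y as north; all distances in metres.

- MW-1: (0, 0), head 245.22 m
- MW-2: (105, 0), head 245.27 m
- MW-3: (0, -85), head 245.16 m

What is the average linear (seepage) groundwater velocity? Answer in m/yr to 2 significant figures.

∂h/∂x = (245.27 − 245.22) / (105 − 0) = +0.0004762
∂h/∂y = (245.16 − 245.22) / (-85 − 0) = +0.0007059
|∇h| = √(0.0004762² + 0.0007059²) = 0.0008515
Seepage velocity v = K·i/n = 29.0 × 0.0008515 / 0.32 = 0.07717 m/day = 28.19 m/yr.

28 m/yr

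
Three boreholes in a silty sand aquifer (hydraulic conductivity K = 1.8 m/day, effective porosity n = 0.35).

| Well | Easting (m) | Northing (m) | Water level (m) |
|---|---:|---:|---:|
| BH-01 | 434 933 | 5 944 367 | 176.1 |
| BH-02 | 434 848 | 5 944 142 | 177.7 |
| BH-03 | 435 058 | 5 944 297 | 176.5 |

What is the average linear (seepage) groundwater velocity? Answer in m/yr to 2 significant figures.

Taking BH-01 as reference: BH-02−BH-01 = (-85, -225, +1.6); BH-03−BH-01 = (125, -70, +0.4).
Determinant of the coordinate differences = (-85)·(-70) − 125·(-225) = 34075.
∂h/∂x = [(+1.6)·(-70) − (+0.4)·(-225)] / 34075 = -0.0006456
∂h/∂y = [(-85)·(+0.4) − 125·(+1.6)] / 34075 = -0.006867
|∇h| = √(-0.0006456² + -0.006867²) = 0.006897
Seepage velocity v = K·i/n = 1.8 × 0.006897 / 0.35 = 0.03547 m/day = 12.96 m/yr.

13 m/yr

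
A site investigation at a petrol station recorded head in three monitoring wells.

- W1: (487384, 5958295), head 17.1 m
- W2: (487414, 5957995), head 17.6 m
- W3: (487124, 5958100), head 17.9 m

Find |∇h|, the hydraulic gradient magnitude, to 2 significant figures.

With h = a·x + b·y + c and W1 as origin, the differences give:
  30·a + (-300)·b = +0.5
  (-260)·a + (-195)·b = +0.8
Eliminate b (×(-195) and ×(-300), subtract): -83850·a = 142.50 → a = ∂h/∂x = -0.001699
Back-substitute: b = ∂h/∂y = -0.001837.
|∇h| = √(-0.001699² + -0.001837²) = 0.002502

0.0025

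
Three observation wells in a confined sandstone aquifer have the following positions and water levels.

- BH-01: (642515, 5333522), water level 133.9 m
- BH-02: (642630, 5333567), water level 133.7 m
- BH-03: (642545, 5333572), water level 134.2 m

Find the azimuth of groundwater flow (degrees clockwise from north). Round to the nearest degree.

Differences from BH-01: to BH-02 (Δx, Δy, Δh) = (115, 45, -0.2); to BH-03 = (30, 50, +0.3).
Determinant of the coordinate differences = 115·50 − 30·45 = 4400.
∂h/∂x = [(-0.2)·50 − (+0.3)·45] / 4400 = -0.005341
∂h/∂y = [115·(+0.3) − 30·(-0.2)] / 4400 = +0.009205
Flow direction (−∇h) has components (+0.005341 E, -0.009205 N).
Azimuth = atan2(E, N) = atan2(+0.005341, -0.009205) = 149.9° ≈ 150°.

150°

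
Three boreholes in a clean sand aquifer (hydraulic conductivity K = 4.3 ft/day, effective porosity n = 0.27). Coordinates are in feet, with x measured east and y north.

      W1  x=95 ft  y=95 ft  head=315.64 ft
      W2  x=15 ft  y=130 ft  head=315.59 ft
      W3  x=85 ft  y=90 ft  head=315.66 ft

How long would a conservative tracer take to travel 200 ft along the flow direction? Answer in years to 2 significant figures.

12 years

With h = a·x + b·y + c and W1 as origin, the differences give:
  (-80)·a + 35·b = -0.05
  (-10)·a + (-5)·b = +0.02
Eliminate b (×(-5) and ×35, subtract): 750·a = -0.450 → a = ∂h/∂x = -0.0006000
Back-substitute: b = ∂h/∂y = -0.002800.
|∇h| = √(-0.0006000² + -0.002800²) = 0.002864
Seepage velocity v = K·i/n = 4.3 × 0.002864 / 0.27 = 0.04561 ft/day.
t = 200 / 0.04561 = 4385 days = 12 years.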